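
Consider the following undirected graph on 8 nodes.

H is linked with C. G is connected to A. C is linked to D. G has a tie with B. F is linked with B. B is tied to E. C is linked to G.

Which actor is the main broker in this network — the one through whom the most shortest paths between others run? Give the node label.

Unnormalized betweenness of each node: A:0, B:11, C:11, D:0, E:0, F:0, G:15, H:0.
G has the largest value, 15, making it the main broker — the node through which the most shortest paths run.

G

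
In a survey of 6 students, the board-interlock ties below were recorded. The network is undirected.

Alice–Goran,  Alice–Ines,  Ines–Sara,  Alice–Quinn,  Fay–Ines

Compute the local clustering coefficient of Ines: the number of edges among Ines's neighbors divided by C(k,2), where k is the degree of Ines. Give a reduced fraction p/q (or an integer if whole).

0

Ines's neighbors: Alice, Fay, and Sara (k = 3).
Possible neighbor pairs: C(3,2) = 3. Edges among them: none → e = 0.
Clustering(Ines) = 0/3 = 0.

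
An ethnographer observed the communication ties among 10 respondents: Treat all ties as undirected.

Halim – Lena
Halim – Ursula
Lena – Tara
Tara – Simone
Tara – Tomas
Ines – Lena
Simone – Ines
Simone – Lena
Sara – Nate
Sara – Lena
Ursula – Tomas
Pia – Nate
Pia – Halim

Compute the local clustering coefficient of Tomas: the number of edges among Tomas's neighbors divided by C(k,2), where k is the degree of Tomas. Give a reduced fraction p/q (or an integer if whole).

0

Tomas's neighbors: Tara and Ursula (k = 2).
Possible neighbor pairs: C(2,2) = 1. Edges among them: none → e = 0.
Clustering(Tomas) = 0/1.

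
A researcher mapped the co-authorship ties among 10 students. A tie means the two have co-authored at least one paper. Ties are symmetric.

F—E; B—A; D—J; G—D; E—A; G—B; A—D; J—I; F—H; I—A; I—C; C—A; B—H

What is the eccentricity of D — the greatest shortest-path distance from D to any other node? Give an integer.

3

Distances from D: A:1, B:2, C:2, E:2, F:3, G:1, H:3, I:2, J:1.
The largest is 3 (to F and H), so the eccentricity of D is 3.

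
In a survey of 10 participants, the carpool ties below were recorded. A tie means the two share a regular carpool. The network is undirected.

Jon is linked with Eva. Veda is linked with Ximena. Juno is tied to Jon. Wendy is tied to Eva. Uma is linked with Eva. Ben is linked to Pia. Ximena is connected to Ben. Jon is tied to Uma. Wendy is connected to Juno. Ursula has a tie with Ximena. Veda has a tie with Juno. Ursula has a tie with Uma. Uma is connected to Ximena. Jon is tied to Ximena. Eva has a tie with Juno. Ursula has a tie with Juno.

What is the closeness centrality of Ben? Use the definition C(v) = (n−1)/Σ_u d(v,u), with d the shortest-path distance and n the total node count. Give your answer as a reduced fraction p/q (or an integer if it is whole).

Distances from Ben: Eva:3, Jon:2, Juno:3, Pia:1, Uma:2, Ursula:2, Veda:2, Wendy:4, Ximena:1. Sum = 20.
n = 10, so closeness = 9/20.

9/20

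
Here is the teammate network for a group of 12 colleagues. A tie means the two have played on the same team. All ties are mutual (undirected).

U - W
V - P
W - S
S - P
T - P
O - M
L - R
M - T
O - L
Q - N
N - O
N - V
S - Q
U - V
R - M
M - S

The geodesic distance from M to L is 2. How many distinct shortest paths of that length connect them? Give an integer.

The shortest distance is 2. The length-2 paths are: M–R–L; M–O–L.
That gives 2 distinct shortest paths.

2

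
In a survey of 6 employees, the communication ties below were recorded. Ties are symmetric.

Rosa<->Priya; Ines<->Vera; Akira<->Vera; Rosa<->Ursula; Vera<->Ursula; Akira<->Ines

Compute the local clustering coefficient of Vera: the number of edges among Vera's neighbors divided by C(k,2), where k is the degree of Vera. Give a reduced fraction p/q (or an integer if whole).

Vera's neighbors: Akira, Ines, and Ursula (k = 3).
Possible neighbor pairs: C(3,2) = 3. Edges among them: Akira–Ines → e = 1.
Clustering(Vera) = 1/3.

1/3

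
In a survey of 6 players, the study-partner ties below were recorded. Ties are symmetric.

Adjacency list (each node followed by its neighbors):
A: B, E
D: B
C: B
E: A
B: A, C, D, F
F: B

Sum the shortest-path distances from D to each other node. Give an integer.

Distances from D: A:2, B:1, C:2, E:3, F:2.
Sum = 2 + 1 + 2 + 3 + 2 = 10.

10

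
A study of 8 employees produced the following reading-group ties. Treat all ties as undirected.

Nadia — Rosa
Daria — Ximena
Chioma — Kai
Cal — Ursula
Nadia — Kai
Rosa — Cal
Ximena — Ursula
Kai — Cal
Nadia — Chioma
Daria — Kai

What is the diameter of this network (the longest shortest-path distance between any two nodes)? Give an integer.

Eccentricity of each node (its greatest distance to any other): Cal:2, Chioma:3, Daria:3, Kai:2, Nadia:3, Rosa:3, Ursula:3, Ximena:3.
The maximum eccentricity is 3, realized for instance by the pair Rosa–Daria via Rosa – Cal – Kai – Daria. So the diameter is 3.

3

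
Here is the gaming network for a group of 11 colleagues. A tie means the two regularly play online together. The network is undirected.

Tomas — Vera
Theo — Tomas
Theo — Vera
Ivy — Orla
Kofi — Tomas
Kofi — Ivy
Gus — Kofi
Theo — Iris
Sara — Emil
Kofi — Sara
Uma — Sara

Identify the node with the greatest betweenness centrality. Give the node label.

Unnormalized betweenness of each node: Emil:0, Gus:0, Iris:0, Ivy:9, Kofi:35, Orla:0, Sara:17, Theo:9, Tomas:21, Uma:0, Vera:0.
Kofi has the largest value, 35, making it the main broker — the node through which the most shortest paths run.

Kofi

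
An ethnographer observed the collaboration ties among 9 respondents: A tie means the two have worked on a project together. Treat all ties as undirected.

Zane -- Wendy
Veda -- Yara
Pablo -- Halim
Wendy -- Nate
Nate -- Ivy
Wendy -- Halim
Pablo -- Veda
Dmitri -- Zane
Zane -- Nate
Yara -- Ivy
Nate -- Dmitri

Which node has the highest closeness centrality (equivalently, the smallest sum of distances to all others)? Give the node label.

Farness (sum of distances to all others) for each node — Dmitri:20, Halim:17, Ivy:16, Nate:14, Pablo:19, Veda:20, Wendy:15, Yara:18, Zane:17.
The smallest farness is 14, for Nate, so Nate has the highest closeness.

Nate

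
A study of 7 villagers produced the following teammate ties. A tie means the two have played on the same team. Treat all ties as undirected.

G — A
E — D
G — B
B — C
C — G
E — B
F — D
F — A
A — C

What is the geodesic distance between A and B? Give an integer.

2

One shortest route is A – G – B, which uses 2 edges, and A and B are not directly tied, so nothing shorter exists. So d(A,B) = 2.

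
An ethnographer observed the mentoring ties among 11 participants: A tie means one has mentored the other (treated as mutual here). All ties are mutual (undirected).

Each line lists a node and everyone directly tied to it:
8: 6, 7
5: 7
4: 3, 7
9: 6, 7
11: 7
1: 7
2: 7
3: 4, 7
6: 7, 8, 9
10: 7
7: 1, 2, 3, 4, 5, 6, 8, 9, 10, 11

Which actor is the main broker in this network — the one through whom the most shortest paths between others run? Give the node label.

7

Unnormalized betweenness of each node: 1:0, 2:0, 3:0, 4:0, 5:0, 6:1/2, 7:83/2, 8:0, 9:0, 10:0, 11:0.
7 has the largest value, 83/2, making it the main broker — the node through which the most shortest paths run.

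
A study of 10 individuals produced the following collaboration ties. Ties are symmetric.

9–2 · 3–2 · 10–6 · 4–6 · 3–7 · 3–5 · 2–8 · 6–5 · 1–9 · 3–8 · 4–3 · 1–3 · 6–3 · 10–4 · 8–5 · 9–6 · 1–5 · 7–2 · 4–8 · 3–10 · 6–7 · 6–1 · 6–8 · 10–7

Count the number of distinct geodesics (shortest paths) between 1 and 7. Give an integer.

The shortest distance is 2. The length-2 paths are: 1–6–7; 1–3–7.
That gives 2 distinct shortest paths.

2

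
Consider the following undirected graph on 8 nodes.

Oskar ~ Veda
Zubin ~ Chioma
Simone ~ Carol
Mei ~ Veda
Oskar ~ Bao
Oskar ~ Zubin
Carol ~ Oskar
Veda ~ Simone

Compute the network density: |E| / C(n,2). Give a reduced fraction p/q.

2/7

There are 8 edges and 8 nodes, so the maximum possible is C(8,2) = 28.
Density = 8/28 = 2/7.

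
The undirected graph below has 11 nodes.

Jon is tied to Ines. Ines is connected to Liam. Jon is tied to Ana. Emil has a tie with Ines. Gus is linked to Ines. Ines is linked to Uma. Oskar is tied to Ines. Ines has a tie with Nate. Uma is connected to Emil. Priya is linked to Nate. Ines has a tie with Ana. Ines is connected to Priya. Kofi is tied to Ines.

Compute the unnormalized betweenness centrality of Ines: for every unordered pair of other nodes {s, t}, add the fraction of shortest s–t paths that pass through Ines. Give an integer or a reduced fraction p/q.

42

Pairs whose geodesics pass through Ines — Emil–Kofi: 1; Emil–Ana: 1; Emil–Gus: 1; Emil–Nate: 1; Emil–Oskar: 1; Emil–Liam: 1; Emil–Priya: 1; Emil–Jon: 1; Kofi–Ana: 1; Kofi–Uma: 1; Kofi–Gus: 1; Kofi–Nate: 1; Kofi–Oskar: 1; Kofi–Liam: 1 … (+28 more pairs).
All other pairs contribute 0.
Summing the contributions gives betweenness(Ines) = 42.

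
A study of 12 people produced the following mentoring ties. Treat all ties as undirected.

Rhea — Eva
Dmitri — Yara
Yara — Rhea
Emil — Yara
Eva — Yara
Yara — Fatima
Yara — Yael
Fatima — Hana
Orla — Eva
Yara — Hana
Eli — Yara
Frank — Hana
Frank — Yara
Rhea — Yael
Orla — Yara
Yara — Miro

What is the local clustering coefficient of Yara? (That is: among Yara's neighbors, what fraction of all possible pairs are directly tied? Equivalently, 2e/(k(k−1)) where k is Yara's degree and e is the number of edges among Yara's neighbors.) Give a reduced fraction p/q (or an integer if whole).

1/11

Yara's neighbors: Dmitri, Eli, Emil, Eva, Fatima, Frank, Hana, Miro, Orla, Rhea, and Yael (k = 11).
Possible neighbor pairs: C(11,2) = 55. Edges among them: Eva–Orla, Eva–Rhea, Fatima–Hana, Frank–Hana, Rhea–Yael → e = 5.
Clustering(Yara) = 5/55 = 1/11.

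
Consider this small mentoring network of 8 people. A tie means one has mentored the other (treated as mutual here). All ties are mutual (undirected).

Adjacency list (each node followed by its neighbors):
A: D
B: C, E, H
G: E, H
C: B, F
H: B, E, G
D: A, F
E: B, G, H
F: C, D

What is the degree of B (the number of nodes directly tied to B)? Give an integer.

3

B is directly tied to C, E, and H. That is 3 neighbors, so the degree of B is 3.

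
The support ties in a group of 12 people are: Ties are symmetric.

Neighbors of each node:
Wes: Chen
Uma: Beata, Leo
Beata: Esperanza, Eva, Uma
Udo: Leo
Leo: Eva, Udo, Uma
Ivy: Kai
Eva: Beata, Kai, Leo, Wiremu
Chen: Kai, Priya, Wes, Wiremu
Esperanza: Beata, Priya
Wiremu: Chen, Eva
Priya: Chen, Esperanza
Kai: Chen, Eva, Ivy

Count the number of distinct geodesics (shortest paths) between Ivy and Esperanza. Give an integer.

2

The shortest distance is 4. The length-4 paths are: Ivy–Kai–Chen–Priya–Esperanza; Ivy–Kai–Eva–Beata–Esperanza.
That gives 2 distinct shortest paths.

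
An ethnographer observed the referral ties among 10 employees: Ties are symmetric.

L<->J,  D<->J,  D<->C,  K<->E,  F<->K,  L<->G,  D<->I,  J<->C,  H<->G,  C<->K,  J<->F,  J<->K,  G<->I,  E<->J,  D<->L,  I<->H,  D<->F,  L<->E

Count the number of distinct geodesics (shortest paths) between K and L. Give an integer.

The shortest distance is 2. The length-2 paths are: K–E–L; K–J–L.
That gives 2 distinct shortest paths.

2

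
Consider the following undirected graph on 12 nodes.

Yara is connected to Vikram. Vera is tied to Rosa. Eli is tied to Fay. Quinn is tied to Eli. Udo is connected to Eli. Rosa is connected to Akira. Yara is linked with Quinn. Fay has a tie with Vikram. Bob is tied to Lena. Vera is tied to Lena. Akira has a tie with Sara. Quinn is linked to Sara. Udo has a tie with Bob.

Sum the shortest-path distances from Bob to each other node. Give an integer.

31

Distances from Bob: Akira:4, Eli:2, Fay:3, Lena:1, Quinn:3, Rosa:3, Sara:4, Udo:1, Vera:2, Vikram:4, Yara:4.
Sum = 4 + 2 + 3 + 1 + 3 + 3 + 4 + 1 + 2 + 4 + 4 = 31.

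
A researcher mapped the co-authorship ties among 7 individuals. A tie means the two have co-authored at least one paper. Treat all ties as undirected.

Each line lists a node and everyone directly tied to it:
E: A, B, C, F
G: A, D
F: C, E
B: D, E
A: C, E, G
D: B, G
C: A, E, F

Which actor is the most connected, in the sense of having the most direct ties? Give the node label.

Degrees — A:3, B:2, C:3, D:2, E:4, F:2, G:2.
The maximum is 4, attained only by E.

E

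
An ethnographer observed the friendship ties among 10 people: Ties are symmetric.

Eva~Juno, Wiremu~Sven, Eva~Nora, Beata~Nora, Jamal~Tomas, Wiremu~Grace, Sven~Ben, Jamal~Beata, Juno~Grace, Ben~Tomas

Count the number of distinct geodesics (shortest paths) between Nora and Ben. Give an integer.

1

The shortest distance is 4, and the only length-4 path is Nora–Beata–Jamal–Tomas–Ben. So there is exactly 1 shortest path.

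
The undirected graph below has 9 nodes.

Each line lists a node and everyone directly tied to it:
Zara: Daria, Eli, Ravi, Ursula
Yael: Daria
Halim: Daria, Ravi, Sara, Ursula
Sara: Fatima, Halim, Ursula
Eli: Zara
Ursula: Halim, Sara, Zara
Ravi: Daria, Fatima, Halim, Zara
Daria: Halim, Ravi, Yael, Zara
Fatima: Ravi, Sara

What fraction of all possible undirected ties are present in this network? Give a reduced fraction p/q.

There are 13 edges and 9 nodes, so the maximum possible is C(9,2) = 36.
Density = 13/36.

13/36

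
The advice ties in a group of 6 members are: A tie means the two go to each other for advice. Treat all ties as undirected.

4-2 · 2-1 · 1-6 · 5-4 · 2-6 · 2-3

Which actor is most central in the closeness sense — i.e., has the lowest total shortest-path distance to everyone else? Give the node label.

Farness (sum of distances to all others) for each node — 1:9, 2:6, 3:10, 4:8, 5:12, 6:9.
The smallest farness is 6, for 2, so 2 has the highest closeness.

2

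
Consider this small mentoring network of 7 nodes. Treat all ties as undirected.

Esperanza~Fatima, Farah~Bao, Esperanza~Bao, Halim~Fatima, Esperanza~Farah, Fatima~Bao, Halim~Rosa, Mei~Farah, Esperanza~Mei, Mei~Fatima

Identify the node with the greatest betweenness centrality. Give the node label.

Unnormalized betweenness of each node: Bao:1, Esperanza:4/3, Farah:1/3, Fatima:25/3, Halim:5, Mei:1, Rosa:0.
Fatima has the largest value, 25/3, making it the main broker — the node through which the most shortest paths run.

Fatima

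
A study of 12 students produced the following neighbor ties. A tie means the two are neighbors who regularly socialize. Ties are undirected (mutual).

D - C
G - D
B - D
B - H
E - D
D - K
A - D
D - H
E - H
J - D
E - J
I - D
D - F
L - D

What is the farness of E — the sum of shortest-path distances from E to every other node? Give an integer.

Distances from E: A:2, B:2, C:2, D:1, F:2, G:2, H:1, I:2, J:1, K:2, L:2.
Sum = 2 + 2 + 2 + 1 + 2 + 2 + 1 + 2 + 1 + 2 + 2 = 19.

19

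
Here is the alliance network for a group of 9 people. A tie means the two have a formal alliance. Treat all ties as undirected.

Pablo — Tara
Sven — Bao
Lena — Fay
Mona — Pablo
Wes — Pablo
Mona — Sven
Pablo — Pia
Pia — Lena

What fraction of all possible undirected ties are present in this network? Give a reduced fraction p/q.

2/9

There are 8 edges and 9 nodes, so the maximum possible is C(9,2) = 36.
Density = 8/36 = 2/9.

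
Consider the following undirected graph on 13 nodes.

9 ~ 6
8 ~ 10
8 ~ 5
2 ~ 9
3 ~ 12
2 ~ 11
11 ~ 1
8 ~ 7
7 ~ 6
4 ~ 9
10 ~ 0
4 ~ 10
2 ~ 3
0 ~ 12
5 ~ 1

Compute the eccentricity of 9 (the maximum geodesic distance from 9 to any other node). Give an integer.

Distances from 9: 0:3, 1:3, 2:1, 3:2, 4:1, 5:4, 6:1, 7:2, 8:3, 10:2, 11:2, 12:3.
The largest is 4 (to 5), so the eccentricity of 9 is 4.

4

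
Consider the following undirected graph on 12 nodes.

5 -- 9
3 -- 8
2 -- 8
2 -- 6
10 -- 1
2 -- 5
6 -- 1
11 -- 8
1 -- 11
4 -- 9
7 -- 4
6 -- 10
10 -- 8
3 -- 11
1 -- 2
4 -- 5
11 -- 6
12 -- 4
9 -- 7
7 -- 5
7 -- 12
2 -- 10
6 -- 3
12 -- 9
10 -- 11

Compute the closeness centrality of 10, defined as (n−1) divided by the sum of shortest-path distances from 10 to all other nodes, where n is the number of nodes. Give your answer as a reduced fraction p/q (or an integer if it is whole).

1/2

Distances from 10: 1:1, 2:1, 3:2, 4:3, 5:2, 6:1, 7:3, 8:1, 9:3, 11:1, 12:4. Sum = 22.
n = 12, so closeness = 11/22 = 1/2.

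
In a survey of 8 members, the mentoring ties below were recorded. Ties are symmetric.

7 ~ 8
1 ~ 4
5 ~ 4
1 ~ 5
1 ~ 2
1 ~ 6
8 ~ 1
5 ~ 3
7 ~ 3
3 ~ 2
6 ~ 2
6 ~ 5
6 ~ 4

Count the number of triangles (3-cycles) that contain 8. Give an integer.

8's neighbors are 1 and 7, but none of them are tied to each other, so no triangle contains 8.

0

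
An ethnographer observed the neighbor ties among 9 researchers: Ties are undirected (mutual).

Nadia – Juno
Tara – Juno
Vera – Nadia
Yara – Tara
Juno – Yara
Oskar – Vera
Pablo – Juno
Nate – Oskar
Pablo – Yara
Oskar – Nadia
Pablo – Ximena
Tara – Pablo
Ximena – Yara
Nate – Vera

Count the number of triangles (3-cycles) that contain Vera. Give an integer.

2

Vera's neighbors: Nadia, Nate, and Oskar.
Neighbor pairs that are themselves tied: Vera–Nadia–Oskar; Vera–Nate–Oskar. Each forms one triangle with Vera, for 2 in total.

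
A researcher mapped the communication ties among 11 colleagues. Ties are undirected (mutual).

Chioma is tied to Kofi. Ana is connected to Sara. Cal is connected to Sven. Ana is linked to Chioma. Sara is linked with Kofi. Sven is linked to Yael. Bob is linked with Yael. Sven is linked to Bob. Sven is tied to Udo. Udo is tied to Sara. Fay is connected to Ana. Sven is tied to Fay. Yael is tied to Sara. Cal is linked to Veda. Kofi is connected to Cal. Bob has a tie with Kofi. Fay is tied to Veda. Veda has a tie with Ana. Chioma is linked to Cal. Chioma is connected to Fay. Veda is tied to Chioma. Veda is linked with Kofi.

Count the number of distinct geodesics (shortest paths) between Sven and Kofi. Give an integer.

The shortest distance is 2. The length-2 paths are: Sven–Bob–Kofi; Sven–Cal–Kofi.
That gives 2 distinct shortest paths.

2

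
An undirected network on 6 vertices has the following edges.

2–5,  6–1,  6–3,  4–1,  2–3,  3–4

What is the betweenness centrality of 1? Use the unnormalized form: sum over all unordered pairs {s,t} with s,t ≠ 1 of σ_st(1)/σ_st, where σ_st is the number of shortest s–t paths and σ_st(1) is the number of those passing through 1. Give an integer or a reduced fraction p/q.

Pairs whose geodesics pass through 1 — 6–4: 1/2.
All other pairs contribute 0.
Summing the contributions gives betweenness(1) = 1/2.

1/2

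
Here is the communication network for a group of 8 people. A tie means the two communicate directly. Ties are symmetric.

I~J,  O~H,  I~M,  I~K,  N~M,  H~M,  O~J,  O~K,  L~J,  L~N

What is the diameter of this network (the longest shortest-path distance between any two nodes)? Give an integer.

Eccentricity of each node (its greatest distance to any other): H:3, I:2, J:2, K:3, L:3, M:2, N:3, O:3.
The maximum eccentricity is 3, realized for instance by the pair N–O via N – M – H – O. So the diameter is 3.

3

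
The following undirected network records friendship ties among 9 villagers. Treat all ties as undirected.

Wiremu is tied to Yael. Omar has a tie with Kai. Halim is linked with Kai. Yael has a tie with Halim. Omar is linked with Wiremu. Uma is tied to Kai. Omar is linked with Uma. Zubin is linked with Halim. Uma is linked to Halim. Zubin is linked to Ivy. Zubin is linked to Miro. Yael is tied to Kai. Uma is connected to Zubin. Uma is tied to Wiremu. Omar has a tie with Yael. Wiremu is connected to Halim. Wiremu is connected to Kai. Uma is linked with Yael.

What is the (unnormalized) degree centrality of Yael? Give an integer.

Yael is directly tied to Halim, Kai, Omar, Uma, and Wiremu. That is 5 neighbors, so the degree of Yael is 5.

5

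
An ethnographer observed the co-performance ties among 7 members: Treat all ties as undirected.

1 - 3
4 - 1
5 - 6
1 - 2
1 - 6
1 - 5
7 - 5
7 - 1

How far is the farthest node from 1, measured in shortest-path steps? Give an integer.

1

Distances from 1: 2:1, 3:1, 4:1, 5:1, 6:1, 7:1.
The largest is 1 (to 3, 2, 7, 5, 4, and 6), so the eccentricity of 1 is 1.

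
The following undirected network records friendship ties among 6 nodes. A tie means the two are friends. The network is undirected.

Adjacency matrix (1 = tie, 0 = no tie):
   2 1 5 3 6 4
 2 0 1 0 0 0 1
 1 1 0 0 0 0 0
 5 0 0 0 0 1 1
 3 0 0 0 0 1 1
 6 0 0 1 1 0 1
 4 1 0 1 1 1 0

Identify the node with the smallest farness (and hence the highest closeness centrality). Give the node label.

4

Farness (sum of distances to all others) for each node — 1:12, 2:8, 3:9, 4:6, 5:9, 6:8.
The smallest farness is 6, for 4, so 4 has the highest closeness.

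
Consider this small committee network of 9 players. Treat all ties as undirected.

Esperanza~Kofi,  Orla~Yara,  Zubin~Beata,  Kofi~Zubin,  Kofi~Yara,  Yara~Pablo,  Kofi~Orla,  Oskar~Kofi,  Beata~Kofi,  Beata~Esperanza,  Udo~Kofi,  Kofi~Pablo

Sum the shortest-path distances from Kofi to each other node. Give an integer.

Distances from Kofi: Beata:1, Esperanza:1, Orla:1, Oskar:1, Pablo:1, Udo:1, Yara:1, Zubin:1.
Sum = 1 + 1 + 1 + 1 + 1 + 1 + 1 + 1 = 8.

8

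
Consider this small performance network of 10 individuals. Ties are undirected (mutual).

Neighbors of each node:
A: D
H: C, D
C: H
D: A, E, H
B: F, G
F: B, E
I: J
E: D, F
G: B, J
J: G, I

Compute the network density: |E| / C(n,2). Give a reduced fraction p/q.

1/5

There are 9 edges and 10 nodes, so the maximum possible is C(10,2) = 45.
Density = 9/45 = 1/5.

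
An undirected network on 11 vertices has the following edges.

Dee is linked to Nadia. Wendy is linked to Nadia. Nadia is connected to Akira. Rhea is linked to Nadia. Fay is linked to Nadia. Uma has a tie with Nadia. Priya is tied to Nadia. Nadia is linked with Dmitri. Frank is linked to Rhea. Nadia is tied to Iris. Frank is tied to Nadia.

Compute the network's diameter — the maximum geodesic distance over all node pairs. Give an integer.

Eccentricity of each node (its greatest distance to any other): Akira:2, Dee:2, Dmitri:2, Fay:2, Frank:2, Iris:2, Nadia:1, Priya:2, Rhea:2, Uma:2, Wendy:2.
The maximum eccentricity is 2, realized for instance by the pair Fay–Wendy via Fay – Nadia – Wendy. So the diameter is 2.

2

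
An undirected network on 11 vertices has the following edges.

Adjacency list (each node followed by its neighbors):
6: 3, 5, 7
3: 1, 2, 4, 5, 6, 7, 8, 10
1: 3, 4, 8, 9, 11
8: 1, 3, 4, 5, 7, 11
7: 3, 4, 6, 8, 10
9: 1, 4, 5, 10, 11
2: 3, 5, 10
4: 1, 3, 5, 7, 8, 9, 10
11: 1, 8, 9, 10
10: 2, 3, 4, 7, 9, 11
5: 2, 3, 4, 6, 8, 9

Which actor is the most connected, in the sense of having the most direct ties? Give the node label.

3

Degrees — 1:5, 2:3, 3:8, 4:7, 5:6, 6:3, 7:5, 8:6, 9:5, 10:6, 11:4.
The maximum is 8, attained only by 3.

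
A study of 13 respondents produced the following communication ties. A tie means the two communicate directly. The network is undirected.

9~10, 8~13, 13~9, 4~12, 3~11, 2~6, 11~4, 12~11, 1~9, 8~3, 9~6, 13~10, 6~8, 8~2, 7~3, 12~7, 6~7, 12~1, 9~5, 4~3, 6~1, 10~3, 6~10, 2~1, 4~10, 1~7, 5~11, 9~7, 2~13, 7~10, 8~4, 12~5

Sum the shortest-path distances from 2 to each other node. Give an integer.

Distances from 2: 1:1, 3:2, 4:2, 5:3, 6:1, 7:2, 8:1, 9:2, 10:2, 11:3, 12:2, 13:1.
Sum = 1 + 2 + 2 + 3 + 1 + 2 + 1 + 2 + 2 + 3 + 2 + 1 = 22.

22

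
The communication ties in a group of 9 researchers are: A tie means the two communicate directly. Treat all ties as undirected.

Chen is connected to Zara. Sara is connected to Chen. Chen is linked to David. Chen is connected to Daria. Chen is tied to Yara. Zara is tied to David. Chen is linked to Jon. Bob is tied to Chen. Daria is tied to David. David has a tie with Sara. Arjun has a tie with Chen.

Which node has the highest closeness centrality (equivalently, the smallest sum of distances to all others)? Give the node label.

Farness (sum of distances to all others) for each node — Arjun:15, Bob:15, Chen:8, Daria:14, David:12, Jon:15, Sara:14, Yara:15, Zara:14.
The smallest farness is 8, for Chen, so Chen has the highest closeness.

Chen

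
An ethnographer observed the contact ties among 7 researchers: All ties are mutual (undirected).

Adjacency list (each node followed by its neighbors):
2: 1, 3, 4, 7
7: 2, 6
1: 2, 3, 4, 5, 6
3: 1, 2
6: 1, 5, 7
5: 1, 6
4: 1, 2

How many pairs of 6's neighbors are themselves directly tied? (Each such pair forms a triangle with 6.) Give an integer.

1

6's neighbors: 1, 5, and 7.
Neighbor pairs that are themselves tied: 6–1–5. Each forms one triangle with 6, for 1 in total.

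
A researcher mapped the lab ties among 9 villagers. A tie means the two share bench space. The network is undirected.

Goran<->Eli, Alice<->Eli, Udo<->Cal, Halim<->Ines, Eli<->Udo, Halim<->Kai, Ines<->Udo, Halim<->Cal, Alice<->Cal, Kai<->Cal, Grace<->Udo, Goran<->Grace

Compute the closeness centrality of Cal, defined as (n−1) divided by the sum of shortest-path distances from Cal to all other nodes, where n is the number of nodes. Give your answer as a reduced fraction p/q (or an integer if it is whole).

8/13

Distances from Cal: Alice:1, Eli:2, Goran:3, Grace:2, Halim:1, Ines:2, Kai:1, Udo:1. Sum = 13.
n = 9, so closeness = 8/13.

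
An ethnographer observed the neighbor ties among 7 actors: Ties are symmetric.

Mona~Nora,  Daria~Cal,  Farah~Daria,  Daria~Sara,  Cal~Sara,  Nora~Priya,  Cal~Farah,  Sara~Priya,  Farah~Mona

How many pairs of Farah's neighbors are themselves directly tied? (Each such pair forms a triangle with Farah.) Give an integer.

1

Farah's neighbors: Cal, Daria, and Mona.
Neighbor pairs that are themselves tied: Farah–Cal–Daria. Each forms one triangle with Farah, for 1 in total.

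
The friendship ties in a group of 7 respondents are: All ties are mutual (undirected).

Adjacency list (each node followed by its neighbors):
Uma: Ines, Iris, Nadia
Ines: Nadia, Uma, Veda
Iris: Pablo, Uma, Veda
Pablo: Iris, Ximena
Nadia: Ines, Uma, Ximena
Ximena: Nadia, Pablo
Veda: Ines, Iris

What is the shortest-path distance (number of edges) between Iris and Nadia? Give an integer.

One shortest route is Iris – Uma – Nadia, which uses 2 edges, and Iris and Nadia are not directly tied, so nothing shorter exists. So d(Iris,Nadia) = 2.

2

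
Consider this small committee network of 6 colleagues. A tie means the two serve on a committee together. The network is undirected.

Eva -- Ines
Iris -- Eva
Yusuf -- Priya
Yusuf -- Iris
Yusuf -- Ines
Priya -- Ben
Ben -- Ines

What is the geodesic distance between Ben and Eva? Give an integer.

One shortest route is Ben – Ines – Eva, which uses 2 edges, and Ben and Eva are not directly tied, so nothing shorter exists. So d(Ben,Eva) = 2.

2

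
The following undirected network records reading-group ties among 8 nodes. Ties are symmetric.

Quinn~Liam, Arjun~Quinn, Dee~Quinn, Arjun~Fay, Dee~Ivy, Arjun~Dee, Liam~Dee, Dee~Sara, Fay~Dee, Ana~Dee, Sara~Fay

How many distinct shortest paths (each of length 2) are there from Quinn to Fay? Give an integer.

The shortest distance is 2. The length-2 paths are: Quinn–Dee–Fay; Quinn–Arjun–Fay.
That gives 2 distinct shortest paths.

2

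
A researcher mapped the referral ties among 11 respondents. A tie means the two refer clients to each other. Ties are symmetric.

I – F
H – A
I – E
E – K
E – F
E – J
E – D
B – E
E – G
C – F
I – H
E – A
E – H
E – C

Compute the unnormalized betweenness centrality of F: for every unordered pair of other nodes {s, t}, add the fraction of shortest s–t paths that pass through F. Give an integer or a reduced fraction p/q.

Pairs whose geodesics pass through F — I–C: 1/2.
All other pairs contribute 0.
Summing the contributions gives betweenness(F) = 1/2.

1/2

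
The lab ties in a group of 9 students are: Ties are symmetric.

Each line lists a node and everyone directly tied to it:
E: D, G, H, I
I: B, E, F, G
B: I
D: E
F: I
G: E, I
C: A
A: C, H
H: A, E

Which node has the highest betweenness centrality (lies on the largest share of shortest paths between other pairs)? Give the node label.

Unnormalized betweenness of each node: A:7, B:0, C:0, D:0, E:19, F:0, G:0, H:12, I:13.
E has the largest value, 19, making it the main broker — the node through which the most shortest paths run.

E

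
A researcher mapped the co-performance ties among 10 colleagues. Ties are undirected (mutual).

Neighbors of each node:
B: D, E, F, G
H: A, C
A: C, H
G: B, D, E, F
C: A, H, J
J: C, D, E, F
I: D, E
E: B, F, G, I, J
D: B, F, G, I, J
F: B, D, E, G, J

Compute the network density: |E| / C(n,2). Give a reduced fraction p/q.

There are 18 edges and 10 nodes, so the maximum possible is C(10,2) = 45.
Density = 18/45 = 2/5.

2/5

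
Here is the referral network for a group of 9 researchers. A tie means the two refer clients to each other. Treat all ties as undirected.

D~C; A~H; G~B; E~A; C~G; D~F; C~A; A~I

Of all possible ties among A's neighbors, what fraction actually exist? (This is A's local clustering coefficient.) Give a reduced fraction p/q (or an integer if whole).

A's neighbors: C, E, H, and I (k = 4).
Possible neighbor pairs: C(4,2) = 6. Edges among them: none → e = 0.
Clustering(A) = 0/6 = 0.

0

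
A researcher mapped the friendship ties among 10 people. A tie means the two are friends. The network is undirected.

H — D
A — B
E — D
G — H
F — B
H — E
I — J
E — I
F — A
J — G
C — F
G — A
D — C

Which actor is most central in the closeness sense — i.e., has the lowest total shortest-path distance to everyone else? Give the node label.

Farness (sum of distances to all others) for each node — A:18, B:23, C:20, D:18, E:19, F:20, G:16, H:17, I:22, J:21.
The smallest farness is 16, for G, so G has the highest closeness.

G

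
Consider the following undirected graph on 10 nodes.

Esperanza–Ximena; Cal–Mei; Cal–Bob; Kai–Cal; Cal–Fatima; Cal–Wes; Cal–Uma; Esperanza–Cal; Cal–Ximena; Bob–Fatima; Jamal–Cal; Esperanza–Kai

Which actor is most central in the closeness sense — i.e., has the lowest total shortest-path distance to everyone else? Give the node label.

Farness (sum of distances to all others) for each node — Bob:16, Cal:9, Esperanza:15, Fatima:16, Jamal:17, Kai:16, Mei:17, Uma:17, Wes:17, Ximena:16.
The smallest farness is 9, for Cal, so Cal has the highest closeness.

Cal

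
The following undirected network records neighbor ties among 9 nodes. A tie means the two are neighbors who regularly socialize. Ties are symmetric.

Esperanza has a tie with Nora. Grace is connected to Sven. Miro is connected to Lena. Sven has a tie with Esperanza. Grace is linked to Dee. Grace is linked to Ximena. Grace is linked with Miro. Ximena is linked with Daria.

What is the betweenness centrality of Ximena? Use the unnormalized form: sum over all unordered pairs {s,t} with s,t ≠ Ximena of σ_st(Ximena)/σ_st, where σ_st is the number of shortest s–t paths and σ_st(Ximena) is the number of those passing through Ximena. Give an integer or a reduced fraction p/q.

7

Pairs whose geodesics pass through Ximena — Lena–Daria: 1; Grace–Daria: 1; Daria–Esperanza: 1; Daria–Sven: 1; Daria–Dee: 1; Daria–Nora: 1; Daria–Miro: 1.
All other pairs contribute 0.
Summing the contributions gives betweenness(Ximena) = 7.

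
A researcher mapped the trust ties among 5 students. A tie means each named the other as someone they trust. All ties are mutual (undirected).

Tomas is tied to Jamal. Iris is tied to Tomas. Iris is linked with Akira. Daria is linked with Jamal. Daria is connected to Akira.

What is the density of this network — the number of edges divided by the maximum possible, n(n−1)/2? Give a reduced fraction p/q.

There are 5 edges and 5 nodes, so the maximum possible is C(5,2) = 10.
Density = 5/10 = 1/2.

1/2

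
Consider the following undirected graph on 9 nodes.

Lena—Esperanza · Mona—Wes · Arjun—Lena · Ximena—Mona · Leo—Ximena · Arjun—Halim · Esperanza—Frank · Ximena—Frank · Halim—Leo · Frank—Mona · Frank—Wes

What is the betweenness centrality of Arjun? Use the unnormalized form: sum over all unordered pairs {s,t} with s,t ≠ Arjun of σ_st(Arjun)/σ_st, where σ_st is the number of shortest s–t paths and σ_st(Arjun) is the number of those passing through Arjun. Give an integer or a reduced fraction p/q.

3

Pairs whose geodesics pass through Arjun — Halim–Lena: 1; Halim–Esperanza: 1; Lena–Leo: 1.
All other pairs contribute 0.
Summing the contributions gives betweenness(Arjun) = 3.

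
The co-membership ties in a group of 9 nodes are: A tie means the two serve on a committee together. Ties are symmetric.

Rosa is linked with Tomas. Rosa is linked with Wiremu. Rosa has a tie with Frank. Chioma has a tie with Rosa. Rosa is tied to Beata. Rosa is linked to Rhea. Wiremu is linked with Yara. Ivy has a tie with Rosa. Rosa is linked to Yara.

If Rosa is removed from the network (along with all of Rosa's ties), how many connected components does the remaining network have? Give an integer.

Without Rosa, the remaining ties split the others into: {Frank}; {Beata}; {Chioma}; {Wiremu, Yara}; {Ivy}; {Rhea}; {Tomas}.
That's 7 separate components.

7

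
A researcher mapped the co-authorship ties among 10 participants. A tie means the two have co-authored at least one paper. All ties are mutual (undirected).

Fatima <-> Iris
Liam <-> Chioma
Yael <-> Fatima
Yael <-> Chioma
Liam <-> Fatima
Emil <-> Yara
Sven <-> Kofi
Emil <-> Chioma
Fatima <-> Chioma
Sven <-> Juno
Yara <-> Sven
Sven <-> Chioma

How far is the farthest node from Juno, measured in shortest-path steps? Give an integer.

4

Distances from Juno: Chioma:2, Emil:3, Fatima:3, Iris:4, Kofi:2, Liam:3, Sven:1, Yael:3, Yara:2.
The largest is 4 (to Iris), so the eccentricity of Juno is 4.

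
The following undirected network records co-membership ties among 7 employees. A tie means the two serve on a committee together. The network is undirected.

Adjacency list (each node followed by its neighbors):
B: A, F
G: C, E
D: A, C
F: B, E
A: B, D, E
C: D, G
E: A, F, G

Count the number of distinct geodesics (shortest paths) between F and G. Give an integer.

The shortest distance is 2, and the only length-2 path is F–E–G. So there is exactly 1 shortest path.

1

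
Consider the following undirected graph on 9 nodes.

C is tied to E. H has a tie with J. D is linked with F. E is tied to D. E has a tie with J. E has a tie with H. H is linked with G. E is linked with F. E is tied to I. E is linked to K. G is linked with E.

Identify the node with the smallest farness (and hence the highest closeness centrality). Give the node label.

E

Farness (sum of distances to all others) for each node — C:15, D:14, E:8, F:14, G:14, H:13, I:15, J:14, K:15.
The smallest farness is 8, for E, so E has the highest closeness.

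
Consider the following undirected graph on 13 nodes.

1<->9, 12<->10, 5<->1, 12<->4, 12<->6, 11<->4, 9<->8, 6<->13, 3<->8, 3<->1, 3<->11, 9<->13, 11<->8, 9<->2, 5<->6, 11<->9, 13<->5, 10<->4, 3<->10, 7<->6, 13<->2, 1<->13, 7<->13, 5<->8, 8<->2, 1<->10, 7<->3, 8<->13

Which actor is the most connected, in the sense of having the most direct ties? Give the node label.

Degrees — 1:5, 2:3, 3:5, 4:3, 5:4, 6:4, 7:3, 8:6, 9:5, 10:4, 11:4, 12:3, 13:7.
The maximum is 7, attained only by 13.

13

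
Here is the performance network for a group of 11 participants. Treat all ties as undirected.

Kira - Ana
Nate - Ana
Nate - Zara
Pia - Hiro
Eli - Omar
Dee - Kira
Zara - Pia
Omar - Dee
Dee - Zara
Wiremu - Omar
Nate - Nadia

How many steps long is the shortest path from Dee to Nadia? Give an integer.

3

One shortest route is Dee – Zara – Nate – Nadia, which uses 3 edges, and at distance 2 from Dee we only reach {Ana, Eli, Nate, Pia, Wiremu}, which does not include Nadia. So d(Dee,Nadia) = 3.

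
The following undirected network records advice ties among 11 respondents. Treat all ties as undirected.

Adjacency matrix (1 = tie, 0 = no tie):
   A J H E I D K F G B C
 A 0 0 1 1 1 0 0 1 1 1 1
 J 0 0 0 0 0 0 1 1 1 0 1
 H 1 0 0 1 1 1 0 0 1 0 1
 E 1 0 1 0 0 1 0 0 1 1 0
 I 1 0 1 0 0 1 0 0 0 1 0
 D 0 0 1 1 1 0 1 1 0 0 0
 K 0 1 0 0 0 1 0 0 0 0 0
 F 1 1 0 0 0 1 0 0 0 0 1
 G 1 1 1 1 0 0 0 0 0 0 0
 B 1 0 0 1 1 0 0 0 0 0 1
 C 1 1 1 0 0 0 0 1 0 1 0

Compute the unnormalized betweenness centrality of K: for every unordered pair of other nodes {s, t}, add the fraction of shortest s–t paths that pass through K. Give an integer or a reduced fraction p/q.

5/8

Pairs whose geodesics pass through K — J–I: 1/8; J–D: 1/2.
All other pairs contribute 0.
Summing the contributions gives betweenness(K) = 5/8.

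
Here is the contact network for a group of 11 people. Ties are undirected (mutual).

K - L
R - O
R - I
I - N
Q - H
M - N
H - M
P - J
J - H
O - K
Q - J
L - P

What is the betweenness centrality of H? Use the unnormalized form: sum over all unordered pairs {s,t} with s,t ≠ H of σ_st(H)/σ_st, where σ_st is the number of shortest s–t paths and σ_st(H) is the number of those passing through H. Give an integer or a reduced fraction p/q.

12

Pairs whose geodesics pass through H — N–L: 1/2; N–P: 1; N–J: 1; N–Q: 1; I–P: 1/2; I–J: 1; I–Q: 1; R–J: 1/2; R–Q: 1; K–M: 1/2; L–M: 1; P–M: 1; J–M: 1; Q–M: 1.
All other pairs contribute 0.
Summing the contributions gives betweenness(H) = 12.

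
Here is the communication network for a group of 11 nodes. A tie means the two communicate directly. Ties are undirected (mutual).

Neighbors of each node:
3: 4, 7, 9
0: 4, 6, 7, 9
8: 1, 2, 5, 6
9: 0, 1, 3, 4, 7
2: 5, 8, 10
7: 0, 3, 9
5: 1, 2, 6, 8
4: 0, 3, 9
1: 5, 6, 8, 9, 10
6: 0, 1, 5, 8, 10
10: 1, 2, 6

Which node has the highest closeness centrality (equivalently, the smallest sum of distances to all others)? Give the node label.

Farness (sum of distances to all others) for each node — 0:17, 1:15, 2:25, 3:23, 4:22, 5:19, 6:16, 7:22, 8:19, 9:16, 10:20.
The smallest farness is 15, for 1, so 1 has the highest closeness.

1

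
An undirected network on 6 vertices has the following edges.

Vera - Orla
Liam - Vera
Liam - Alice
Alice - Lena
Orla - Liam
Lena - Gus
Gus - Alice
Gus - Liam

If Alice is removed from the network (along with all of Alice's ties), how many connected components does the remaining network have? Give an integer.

Alice's neighbors (Gus, Lena, and Liam) remain reachable from one another through other ties, so the rest of the network stays in one piece.

1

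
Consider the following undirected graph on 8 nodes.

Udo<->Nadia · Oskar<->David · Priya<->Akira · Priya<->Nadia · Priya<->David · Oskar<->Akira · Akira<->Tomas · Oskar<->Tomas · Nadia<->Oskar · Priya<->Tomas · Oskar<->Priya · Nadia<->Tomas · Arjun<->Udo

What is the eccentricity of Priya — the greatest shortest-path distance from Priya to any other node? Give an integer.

Distances from Priya: Akira:1, Arjun:3, David:1, Nadia:1, Oskar:1, Tomas:1, Udo:2.
The largest is 3 (to Arjun), so the eccentricity of Priya is 3.

3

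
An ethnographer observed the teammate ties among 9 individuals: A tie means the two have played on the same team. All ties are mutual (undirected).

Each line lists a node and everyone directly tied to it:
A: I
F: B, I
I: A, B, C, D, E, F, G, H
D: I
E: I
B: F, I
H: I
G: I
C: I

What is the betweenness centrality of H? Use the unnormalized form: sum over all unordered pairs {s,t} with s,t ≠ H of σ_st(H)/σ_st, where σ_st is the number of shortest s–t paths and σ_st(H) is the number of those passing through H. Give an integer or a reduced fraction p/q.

0

No shortest path between any pair of other nodes passes through H.
Summing the contributions gives betweenness(H) = 0.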